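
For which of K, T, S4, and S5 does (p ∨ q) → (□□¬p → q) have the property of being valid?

K-tableau for the negation ¬((p ∨ q) → (□□¬p → q)):
1. ¬((p ∨ q) → (□□¬p → q)), u
2. p ∨ q, u
3. ¬(□□¬p → q), u
4. □□¬p, u
5. ¬q, u
6. p, u
Complete open branch: countermodel on a K-frame, so not valid in K.
T-tableau for the negation ¬((p ∨ q) → (□□¬p → q)):
1. ¬((p ∨ q) → (□□¬p → q)), u
2. p ∨ q, u
3. ¬(□□¬p → q), u
4. □□¬p, u
5. ¬q, u
6. □¬p, u
7. ¬p, u
8. q, u
Accessibility: uRu
Branch closes: q and ¬q both at u.
Every branch closes (one shown): valid in T, hence also in S4, S5 (every theorem of T is a theorem of S4 and S5).

T, S4, S5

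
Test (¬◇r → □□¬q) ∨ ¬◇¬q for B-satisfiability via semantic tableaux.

Satisfiable (open branch found)

1. (¬◇r → □□¬q) ∨ ¬◇¬q, 0
2. ¬◇¬q, 0
3. q, 0
Accessibility: 0R0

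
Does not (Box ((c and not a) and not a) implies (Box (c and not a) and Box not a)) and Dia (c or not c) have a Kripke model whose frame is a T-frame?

Unsatisfiable

1. not (Box ((c and not a) and not a) implies (Box (c and not a) and Box not a)) and Dia (c or not c), 0
2. not (Box ((c and not a) and not a) implies (Box (c and not a) and Box not a)), 0
3. Dia (c or not c), 0
4. Box ((c and not a) and not a), 0
5. not (Box (c and not a) and Box not a), 0
6. (c and not a) and not a, 0
7. c and not a, 0
8. not a, 0
9. c, 0
10. not Box (c and not a), 0
11. c or not c, 1
12. (c and not a) and not a, 1
13. c and not a, 1
14. not a, 1
15. c, 1
16. not (c and not a), 2
17. (c and not a) and not a, 2
18. c and not a, 2
19. not a, 2
20. c, 2
21. a, 2
Accessibility: 0R0, 0R1, 0R2, 1R1, 2R2
Branch closes: a and not a both at 2.
All branches of the tableau close; one closing branch shown above.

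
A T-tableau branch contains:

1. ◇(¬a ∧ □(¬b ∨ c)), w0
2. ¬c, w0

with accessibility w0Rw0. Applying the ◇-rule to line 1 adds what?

a fresh world w1 with w0Rw1, and ¬a ∧ □(¬b ∨ c) at w1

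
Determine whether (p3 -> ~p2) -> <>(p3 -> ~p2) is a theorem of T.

Valid in T

Tableau for the negation ~((p3 -> ~p2) -> <>(p3 -> ~p2)):
1. ~((p3 -> ~p2) -> <>(p3 -> ~p2)), 0
2. p3 -> ~p2, 0
3. ~<>(p3 -> ~p2), 0
4. ~(p3 -> ~p2), 0
5. p3, 0
6. p2, 0
7. ~p2, 0
Accessibility: 0R0
Branch closes: p2 and ~p2 both at 0.
All branches of the negation close; one closing branch shown above.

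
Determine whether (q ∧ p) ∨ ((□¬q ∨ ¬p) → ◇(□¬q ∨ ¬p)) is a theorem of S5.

Valid

Tableau for the negation ¬((q ∧ p) ∨ ((□¬q ∨ ¬p) → ◇(□¬q ∨ ¬p))):
1. ¬((q ∧ p) ∨ ((□¬q ∨ ¬p) → ◇(□¬q ∨ ¬p))), u
2. ¬(q ∧ p), u   [¬∨-rule on 1]
3. ¬((□¬q ∨ ¬p) → ◇(□¬q ∨ ¬p)), u   [¬∨-rule on 1]
4. □¬q ∨ ¬p, u   [¬→-rule on 3]
5. ¬◇(□¬q ∨ ¬p), u   [¬→-rule on 3]
6. ¬(□¬q ∨ ¬p), u   [¬◇-rule on 5 via uRu]
7. ¬□¬q, u   [¬∨-rule on 6]
8. p, u   [¬∨-rule on 6]
9. ¬q, u   [¬∧-rule on 2 (branches; this branch)]
10. □¬q, u   [∨-rule on 4 (branches; this branch)]
11. q, v   [¬□-rule on 7: fresh world v, uRv]
12. ¬(□¬q ∨ ¬p), v   [¬◇-rule on 5 via uRv]
13. ¬□¬q, v   [¬∨-rule on 12]
14. p, v   [¬∨-rule on 12]
15. ¬q, v   [□-rule on 10 via uRv]
Accessibility: uRu, uRv, vRu, vRv
Branch closes: q and ¬q both at v.
Every branch of the negation's tableau closes; the branch above is one of them.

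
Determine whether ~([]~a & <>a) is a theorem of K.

Yes, valid

Tableau for the negation []~a & <>a:
1. []~a & <>a, w0
2. []~a, w0
3. <>a, w0
4. a, w1
5. ~a, w1
Accessibility: w0Rw1
Branch closes: a and ~a both at w1.
Every branch of the negation's tableau closes; the branch above is one of them.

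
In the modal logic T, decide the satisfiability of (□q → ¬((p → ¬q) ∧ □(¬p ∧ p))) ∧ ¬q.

Satisfiable

1. (□q → ¬((p → ¬q) ∧ □(¬p ∧ p))) ∧ ¬q, w0
2. □q → ¬((p → ¬q) ∧ □(¬p ∧ p)), w0   [∧-rule on 1]
3. ¬q, w0   [∧-rule on 1]
4. ¬((p → ¬q) ∧ □(¬p ∧ p)), w0   [→-rule on 2 (branches; this branch)]
5. ¬□(¬p ∧ p), w0   [¬∧-rule on 4 (branches; this branch)]
6. ¬(¬p ∧ p), w1   [¬□-rule on 5: fresh world w1, w0Rw1]
7. ¬p, w1   [¬∧-rule on 6 (branches; this branch)]
Accessibility: w0Rw0, w0Rw1, w1Rw1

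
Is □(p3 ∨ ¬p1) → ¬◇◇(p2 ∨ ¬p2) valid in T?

Not valid

Tableau for the negation ¬(□(p3 ∨ ¬p1) → ¬◇◇(p2 ∨ ¬p2)):
1. ¬(□(p3 ∨ ¬p1) → ¬◇◇(p2 ∨ ¬p2)), 0
2. □(p3 ∨ ¬p1), 0   [¬→-rule on 1]
3. ◇◇(p2 ∨ ¬p2), 0   [¬→-rule on 1]
4. p3 ∨ ¬p1, 0   [□-rule on 2 via 0R0]
5. ¬p1, 0   [∨-rule on 4 (branches; this branch)]
6. ◇(p2 ∨ ¬p2), 1   [◇-rule on 3: fresh world 1, 0R1]
7. p3 ∨ ¬p1, 1   [□-rule on 2 via 0R1]
8. ¬p1, 1   [∨-rule on 7 (branches; this branch)]
9. p2 ∨ ¬p2, 2   [◇-rule on 6: fresh world 2, 1R2]
10. ¬p2, 2   [∨-rule on 9 (branches; this branch)]
Accessibility: 0R0, 0R1, 1R1, 1R2, 2R2
The negation has an open branch (countermodel exists).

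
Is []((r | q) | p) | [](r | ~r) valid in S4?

Tableau for the negation ~([]((r | q) | p) | [](r | ~r)):
1. ~([]((r | q) | p) | [](r | ~r)), 0
2. ~[]((r | q) | p), 0
3. ~[](r | ~r), 0
4. ~((r | q) | p), 1
5. ~(r | q), 1
6. ~p, 1
7. ~r, 1
8. ~q, 1
9. ~(r | ~r), 2
10. ~r, 2
11. r, 2
Accessibility: 0R0, 0R1, 0R2, 1R1, 2R2
Branch closes: r and ~r both at 2.
Every branch of the negation's tableau closes; the branch above is one of them.

Valid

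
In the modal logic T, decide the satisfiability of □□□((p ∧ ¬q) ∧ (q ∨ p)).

Satisfiable

1. □□□((p ∧ ¬q) ∧ (q ∨ p)), u
2. □□((p ∧ ¬q) ∧ (q ∨ p)), u
3. □((p ∧ ¬q) ∧ (q ∨ p)), u
4. (p ∧ ¬q) ∧ (q ∨ p), u
5. p ∧ ¬q, u
6. q ∨ p, u
7. p, u
8. ¬q, u
Accessibility: uRu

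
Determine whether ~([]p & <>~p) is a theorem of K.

Valid in K

Tableau for the negation []p & <>~p:
1. []p & <>~p, w0
2. []p, w0   [&-rule on 1]
3. <>~p, w0   [&-rule on 1]
4. ~p, w1   [<>-rule on 3: fresh world w1, w0Rw1]
5. p, w1   [[]-rule on 2 via w0Rw1]
Accessibility: w0Rw1
Branch closes: p and ~p both at w1.
All branches of the negation close; one closing branch shown above.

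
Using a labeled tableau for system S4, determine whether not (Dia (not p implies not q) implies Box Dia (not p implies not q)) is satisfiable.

Yes, satisfiable

1. not (Dia (not p implies not q) implies Box Dia (not p implies not q)), u
2. Dia (not p implies not q), u
3. not Box Dia (not p implies not q), u
4. not p implies not q, v
5. not q, v
6. not Dia (not p implies not q), w
7. not (not p implies not q), w
8. not p, w
9. q, w
Accessibility: uRu, uRv, uRw, vRv, wRw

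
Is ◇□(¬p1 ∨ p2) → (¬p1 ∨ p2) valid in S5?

Yes, valid

Tableau for the negation ¬(◇□(¬p1 ∨ p2) → (¬p1 ∨ p2)):
1. ¬(◇□(¬p1 ∨ p2) → (¬p1 ∨ p2)), u
2. ◇□(¬p1 ∨ p2), u   [¬→-rule on 1]
3. ¬(¬p1 ∨ p2), u   [¬→-rule on 1]
4. p1, u   [¬∨-rule on 3]
5. ¬p2, u   [¬∨-rule on 3]
6. □(¬p1 ∨ p2), v   [◇-rule on 2: fresh world v, uRv]
7. ¬p1 ∨ p2, u   [□-rule on 6 via vRu]
8. ¬p1 ∨ p2, v   [□-rule on 6 via vRv]
9. p2, u   [∨-rule on 7 (branches; this branch)]
Accessibility: uRu, uRv, vRu, vRv
Branch closes: p2 and ¬p2 both at u.
All branches of the negation close; one closing branch shown above.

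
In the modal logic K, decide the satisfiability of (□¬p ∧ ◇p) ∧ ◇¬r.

1. (□¬p ∧ ◇p) ∧ ◇¬r, 0
2. □¬p ∧ ◇p, 0
3. ◇¬r, 0
4. □¬p, 0
5. ◇p, 0
6. ¬r, 1
7. ¬p, 1
8. p, 2
9. ¬p, 2
Accessibility: 0R1, 0R2
Branch closes: p and ¬p both at 2.
Every branch closes; the branch above is one of them.

Unsatisfiable (every branch closes)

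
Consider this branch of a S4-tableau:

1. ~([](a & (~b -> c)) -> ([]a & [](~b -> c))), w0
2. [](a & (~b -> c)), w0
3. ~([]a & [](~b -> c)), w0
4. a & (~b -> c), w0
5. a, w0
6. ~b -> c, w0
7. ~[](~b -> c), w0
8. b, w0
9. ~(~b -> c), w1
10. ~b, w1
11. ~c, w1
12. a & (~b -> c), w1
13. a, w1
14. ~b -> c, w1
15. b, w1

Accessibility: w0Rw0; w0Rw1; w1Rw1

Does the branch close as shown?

Closed

Both b and ~b appear at w1.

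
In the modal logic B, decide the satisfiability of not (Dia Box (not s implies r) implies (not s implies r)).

1. not (Dia Box (not s implies r) implies (not s implies r)), 0
2. Dia Box (not s implies r), 0
3. not (not s implies r), 0
4. not s, 0
5. not r, 0
6. Box (not s implies r), 1
7. not s implies r, 0
8. not s implies r, 1
9. r, 0
Accessibility: 0R0, 0R1, 1R0, 1R1
Branch closes: r and not r both at 0.
Every branch closes; the branch above is one of them.

Unsatisfiable (every branch closes)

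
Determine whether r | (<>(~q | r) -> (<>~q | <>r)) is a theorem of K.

Yes, valid

Tableau for the negation ~(r | (<>(~q | r) -> (<>~q | <>r))):
1. ~(r | (<>(~q | r) -> (<>~q | <>r))), w0
2. ~r, w0
3. ~(<>(~q | r) -> (<>~q | <>r)), w0
4. <>(~q | r), w0
5. ~(<>~q | <>r), w0
6. ~<>~q, w0
7. ~<>r, w0
8. ~q | r, w1
9. q, w1
10. ~r, w1
11. r, w1
Accessibility: w0Rw1
Branch closes: r and ~r both at w1.
All branches of the negation close; one closing branch shown above.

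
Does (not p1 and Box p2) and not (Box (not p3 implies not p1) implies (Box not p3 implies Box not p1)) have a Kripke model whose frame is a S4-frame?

Unsatisfiable

1. (not p1 and Box p2) and not (Box (not p3 implies not p1) implies (Box not p3 implies Box not p1)), 0
2. not p1 and Box p2, 0
3. not (Box (not p3 implies not p1) implies (Box not p3 implies Box not p1)), 0
4. not p1, 0
5. Box p2, 0
6. Box (not p3 implies not p1), 0
7. not (Box not p3 implies Box not p1), 0
8. Box not p3, 0
9. not Box not p1, 0
10. p2, 0
11. not p3 implies not p1, 0
12. not p3, 0
13. p1, 1
14. p2, 1
15. not p3 implies not p1, 1
16. not p3, 1
17. not p1, 1
Accessibility: 0R0, 0R1, 1R1
Branch closes: p1 and not p1 both at 1.
All branches of the tableau close; one closing branch shown above.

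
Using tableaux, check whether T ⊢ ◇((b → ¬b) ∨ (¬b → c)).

Tableau for the negation ¬◇((b → ¬b) ∨ (¬b → c)):
1. ¬◇((b → ¬b) ∨ (¬b → c)), w0
2. ¬((b → ¬b) ∨ (¬b → c)), w0
3. ¬(b → ¬b), w0
4. ¬(¬b → c), w0
5. b, w0
6. ¬b, w0
7. ¬c, w0
Accessibility: w0Rw0
Branch closes: b and ¬b both at w0.
Every branch of the negation's tableau closes; the branch above is one of them.

Valid in T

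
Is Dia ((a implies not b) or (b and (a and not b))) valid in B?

Not valid

Tableau for the negation not Dia ((a implies not b) or (b and (a and not b))):
1. not Dia ((a implies not b) or (b and (a and not b))), u
2. not ((a implies not b) or (b and (a and not b))), u
3. not (a implies not b), u
4. not (b and (a and not b)), u
5. a, u
6. b, u
7. not (a and not b), u
Accessibility: uRu
The negation has an open branch (countermodel exists).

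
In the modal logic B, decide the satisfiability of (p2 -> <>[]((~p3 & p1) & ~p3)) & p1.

Yes, satisfiable

1. (p2 -> <>[]((~p3 & p1) & ~p3)) & p1, u
2. p2 -> <>[]((~p3 & p1) & ~p3), u
3. p1, u
4. <>[]((~p3 & p1) & ~p3), u
5. []((~p3 & p1) & ~p3), v
6. (~p3 & p1) & ~p3, u
7. ~p3 & p1, u
8. ~p3, u
9. (~p3 & p1) & ~p3, v
10. ~p3 & p1, v
11. ~p3, v
12. p1, v
Accessibility: uRu, uRv, vRu, vRv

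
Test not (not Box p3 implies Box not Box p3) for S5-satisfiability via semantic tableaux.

Unsatisfiable (every branch closes)

1. not (not Box p3 implies Box not Box p3), w0
2. not Box p3, w0
3. not Box not Box p3, w0
4. not p3, w1
5. Box p3, w2
6. p3, w0
7. p3, w1
Accessibility: w0Rw0, w0Rw1, w0Rw2, w1Rw0, w1Rw1, w1Rw2, w2Rw0, w2Rw1, w2Rw2
Branch closes: p3 and not p3 both at w1.
All branches of the tableau close; one closing branch shown above.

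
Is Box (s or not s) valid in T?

Valid

Tableau for the negation not Box (s or not s):
1. not Box (s or not s), w0
2. not (s or not s), w1
3. not s, w1
4. s, w1
Accessibility: w0Rw0, w0Rw1, w1Rw1
Branch closes: s and not s both at w1.
All branches of the negation close; one closing branch shown above.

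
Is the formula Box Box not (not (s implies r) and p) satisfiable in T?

1. Box Box not (not (s implies r) and p), 0
2. Box not (not (s implies r) and p), 0   [Box-rule on 1 via 0R0]
3. not (not (s implies r) and p), 0   [Box-rule on 2 via 0R0]
4. not p, 0   [neg-and-rule on 3 (branches; this branch)]
Accessibility: 0R0

Satisfiable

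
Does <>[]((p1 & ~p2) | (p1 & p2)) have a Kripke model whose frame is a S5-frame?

1. <>[]((p1 & ~p2) | (p1 & p2)), 0
2. []((p1 & ~p2) | (p1 & p2)), 1   [<>-rule on 1: fresh world 1, 0R1]
3. (p1 & ~p2) | (p1 & p2), 0   [[]-rule on 2 via 1R0]
4. (p1 & ~p2) | (p1 & p2), 1   [[]-rule on 2 via 1R1]
5. p1 & p2, 0   [|-rule on 3 (branches; this branch)]
6. p1, 0   [&-rule on 5]
7. p2, 0   [&-rule on 5]
8. p1 & p2, 1   [|-rule on 4 (branches; this branch)]
9. p1, 1   [&-rule on 8]
10. p2, 1   [&-rule on 8]
Accessibility: 0R0, 0R1, 1R0, 1R1

Yes, satisfiable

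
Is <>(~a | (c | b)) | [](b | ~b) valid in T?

Tableau for the negation ~(<>(~a | (c | b)) | [](b | ~b)):
1. ~(<>(~a | (c | b)) | [](b | ~b)), w0
2. ~<>(~a | (c | b)), w0
3. ~[](b | ~b), w0
4. ~(~a | (c | b)), w0
5. a, w0
6. ~(c | b), w0
7. ~c, w0
8. ~b, w0
9. ~(b | ~b), w1
10. ~b, w1
11. b, w1
Accessibility: w0Rw0, w0Rw1, w1Rw1
Branch closes: b and ~b both at w1.
Every branch of the negation's tableau closes; the branch above is one of them.

Yes, valid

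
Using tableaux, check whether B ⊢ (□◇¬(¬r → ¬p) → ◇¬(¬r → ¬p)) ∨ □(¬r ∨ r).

Yes, valid

Tableau for the negation ¬((□◇¬(¬r → ¬p) → ◇¬(¬r → ¬p)) ∨ □(¬r ∨ r)):
1. ¬((□◇¬(¬r → ¬p) → ◇¬(¬r → ¬p)) ∨ □(¬r ∨ r)), u
2. ¬(□◇¬(¬r → ¬p) → ◇¬(¬r → ¬p)), u   [¬∨-rule on 1]
3. ¬□(¬r ∨ r), u   [¬∨-rule on 1]
4. □◇¬(¬r → ¬p), u   [¬→-rule on 2]
5. ¬◇¬(¬r → ¬p), u   [¬→-rule on 2]
6. ◇¬(¬r → ¬p), u   [□-rule on 4 via uRu]
7. ¬r → ¬p, u   [¬◇-rule on 5 via uRu]
8. ¬p, u   [→-rule on 7 (branches; this branch)]
9. ¬(¬r ∨ r), v   [¬□-rule on 3: fresh world v, uRv]
10. r, v   [¬∨-rule on 9]
11. ¬r, v   [¬∨-rule on 9]
Accessibility: uRu, uRv, vRu, vRv
Branch closes: r and ¬r both at v.
Every branch of the negation's tableau closes; the branch above is one of them.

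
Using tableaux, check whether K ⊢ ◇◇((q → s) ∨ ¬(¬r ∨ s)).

Invalid (countermodel exists)

Tableau for the negation ¬◇◇((q → s) ∨ ¬(¬r ∨ s)):
1. ¬◇◇((q → s) ∨ ¬(¬r ∨ s)), u
The negation has an open branch (countermodel exists).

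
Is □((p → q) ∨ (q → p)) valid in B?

Tableau for the negation ¬□((p → q) ∨ (q → p)):
1. ¬□((p → q) ∨ (q → p)), 0
2. ¬((p → q) ∨ (q → p)), 1
3. ¬(p → q), 1
4. ¬(q → p), 1
5. p, 1
6. ¬q, 1
7. q, 1
8. ¬p, 1
Accessibility: 0R0, 0R1, 1R0, 1R1
Branch closes: q and ¬q both at 1.
Every branch of the negation's tableau closes; the branch above is one of them.

Yes, valid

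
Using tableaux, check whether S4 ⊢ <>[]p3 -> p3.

Not valid

Tableau for the negation ~(<>[]p3 -> p3):
1. ~(<>[]p3 -> p3), 0
2. <>[]p3, 0
3. ~p3, 0
4. []p3, 1
5. p3, 1
Accessibility: 0R0, 0R1, 1R1
The negation has an open branch (countermodel exists).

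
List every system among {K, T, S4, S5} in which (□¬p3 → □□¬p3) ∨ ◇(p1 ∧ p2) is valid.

S4-tableau for the negation ¬((□¬p3 → □□¬p3) ∨ ◇(p1 ∧ p2)):
1. ¬((□¬p3 → □□¬p3) ∨ ◇(p1 ∧ p2)), w0
2. ¬(□¬p3 → □□¬p3), w0
3. ¬◇(p1 ∧ p2), w0
4. □¬p3, w0
5. ¬□□¬p3, w0
6. ¬(p1 ∧ p2), w0
7. ¬p3, w0
8. ¬p2, w0
9. ¬□¬p3, w1
10. ¬(p1 ∧ p2), w1
11. ¬p3, w1
12. ¬p2, w1
13. p3, w2
14. ¬(p1 ∧ p2), w2
15. ¬p3, w2
Accessibility: w0Rw0, w0Rw1, w0Rw2, w1Rw1, w1Rw2, w2Rw2
Branch closes: p3 and ¬p3 both at w2.
Every branch closes (one shown): valid in S4, hence also in S5 (every theorem of S4 is a theorem of S5).
T-tableau for the negation ¬((□¬p3 → □□¬p3) ∨ ◇(p1 ∧ p2)):
1. ¬((□¬p3 → □□¬p3) ∨ ◇(p1 ∧ p2)), w0
2. ¬(□¬p3 → □□¬p3), w0
3. ¬◇(p1 ∧ p2), w0
4. □¬p3, w0
5. ¬□□¬p3, w0
6. ¬(p1 ∧ p2), w0
7. ¬p3, w0
8. ¬p2, w0
9. ¬□¬p3, w1
10. ¬(p1 ∧ p2), w1
11. ¬p3, w1
12. ¬p2, w1
13. p3, w2
Accessibility: w0Rw0, w0Rw1, w1Rw1, w1Rw2, w2Rw2
Complete open branch: countermodel on a T-frame, so not valid in T, nor in K (the same frame is also a K-frame).

S4, S5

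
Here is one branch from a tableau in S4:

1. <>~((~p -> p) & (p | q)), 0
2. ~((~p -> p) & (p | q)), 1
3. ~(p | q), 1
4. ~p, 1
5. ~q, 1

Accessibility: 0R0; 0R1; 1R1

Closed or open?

Open

No atom appears with both signs at the same world.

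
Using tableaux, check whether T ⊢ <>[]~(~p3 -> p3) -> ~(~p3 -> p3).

Invalid (countermodel exists)

Tableau for the negation ~(<>[]~(~p3 -> p3) -> ~(~p3 -> p3)):
1. ~(<>[]~(~p3 -> p3) -> ~(~p3 -> p3)), 0
2. <>[]~(~p3 -> p3), 0
3. ~p3 -> p3, 0
4. p3, 0
5. []~(~p3 -> p3), 1
6. ~(~p3 -> p3), 1
7. ~p3, 1
Accessibility: 0R0, 0R1, 1R1
The negation has an open branch (countermodel exists).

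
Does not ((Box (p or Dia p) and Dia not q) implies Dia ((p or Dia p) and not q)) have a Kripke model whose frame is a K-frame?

1. not ((Box (p or Dia p) and Dia not q) implies Dia ((p or Dia p) and not q)), u
2. Box (p or Dia p) and Dia not q, u
3. not Dia ((p or Dia p) and not q), u
4. Box (p or Dia p), u
5. Dia not q, u
6. not q, v
7. not ((p or Dia p) and not q), v
8. p or Dia p, v
9. not (p or Dia p), v
10. not p, v
11. not Dia p, v
12. Dia p, v
13. p, w
14. not p, w
Accessibility: uRv, vRw
Branch closes: p and not p both at w.
All branches of the tableau close; one closing branch shown above.

Unsatisfiable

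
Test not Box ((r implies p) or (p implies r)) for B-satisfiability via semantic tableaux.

No, unsatisfiable

1. not Box ((r implies p) or (p implies r)), 0
2. not ((r implies p) or (p implies r)), 1   [neg-Box-rule on 1: fresh world 1, 0R1]
3. not (r implies p), 1   [neg-or-rule on 2]
4. not (p implies r), 1   [neg-or-rule on 2]
5. r, 1   [neg-implies-rule on 3]
6. not p, 1   [neg-implies-rule on 3]
7. p, 1   [neg-implies-rule on 4]
8. not r, 1   [neg-implies-rule on 4]
Accessibility: 0R0, 0R1, 1R0, 1R1
Branch closes: p and not p both at 1.
Every branch closes; the branch above is one of them.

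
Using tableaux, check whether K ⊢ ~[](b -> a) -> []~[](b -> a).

Tableau for the negation ~(~[](b -> a) -> []~[](b -> a)):
1. ~(~[](b -> a) -> []~[](b -> a)), w0
2. ~[](b -> a), w0
3. ~[]~[](b -> a), w0
4. ~(b -> a), w1
5. b, w1
6. ~a, w1
7. [](b -> a), w2
Accessibility: w0Rw1, w0Rw2
The negation has an open branch (countermodel exists).

No, not valid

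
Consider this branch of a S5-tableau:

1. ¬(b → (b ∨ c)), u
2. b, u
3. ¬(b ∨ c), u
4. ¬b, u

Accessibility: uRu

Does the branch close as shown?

Both b and ¬b appear at u.

Closed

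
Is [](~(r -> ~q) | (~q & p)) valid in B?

Tableau for the negation ~[](~(r -> ~q) | (~q & p)):
1. ~[](~(r -> ~q) | (~q & p)), w0
2. ~(~(r -> ~q) | (~q & p)), w1
3. r -> ~q, w1
4. ~(~q & p), w1
5. ~q, w1
6. ~p, w1
Accessibility: w0Rw0, w0Rw1, w1Rw0, w1Rw1
The negation has an open branch (countermodel exists).

Invalid (countermodel exists)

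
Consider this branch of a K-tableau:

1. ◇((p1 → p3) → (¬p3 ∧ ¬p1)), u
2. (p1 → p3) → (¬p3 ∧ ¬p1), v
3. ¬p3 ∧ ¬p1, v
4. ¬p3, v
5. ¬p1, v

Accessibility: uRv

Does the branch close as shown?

No atom appears with both signs at the same world.

No, open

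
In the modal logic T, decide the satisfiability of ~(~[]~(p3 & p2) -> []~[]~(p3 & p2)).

1. ~(~[]~(p3 & p2) -> []~[]~(p3 & p2)), w0
2. ~[]~(p3 & p2), w0
3. ~[]~[]~(p3 & p2), w0
4. p3 & p2, w1
5. p3, w1
6. p2, w1
7. []~(p3 & p2), w2
8. ~(p3 & p2), w2
9. ~p2, w2
Accessibility: w0Rw0, w0Rw1, w0Rw2, w1Rw1, w2Rw2

Satisfiable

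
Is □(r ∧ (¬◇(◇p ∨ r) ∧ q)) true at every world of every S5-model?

Invalid (countermodel exists)

Tableau for the negation ¬□(r ∧ (¬◇(◇p ∨ r) ∧ q)):
1. ¬□(r ∧ (¬◇(◇p ∨ r) ∧ q)), 0
2. ¬(r ∧ (¬◇(◇p ∨ r) ∧ q)), 1   [¬□-rule on 1: fresh world 1, 0R1]
3. ¬(¬◇(◇p ∨ r) ∧ q), 1   [¬∧-rule on 2 (branches; this branch)]
4. ¬q, 1   [¬∧-rule on 3 (branches; this branch)]
Accessibility: 0R0, 0R1, 1R0, 1R1
The negation has an open branch (countermodel exists).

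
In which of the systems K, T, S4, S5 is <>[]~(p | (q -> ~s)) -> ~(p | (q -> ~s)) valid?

S5

S4-tableau for the negation ~(<>[]~(p | (q -> ~s)) -> ~(p | (q -> ~s))):
1. ~(<>[]~(p | (q -> ~s)) -> ~(p | (q -> ~s))), u
2. <>[]~(p | (q -> ~s)), u
3. p | (q -> ~s), u
4. q -> ~s, u
5. ~s, u
6. []~(p | (q -> ~s)), v
7. ~(p | (q -> ~s)), v
8. ~p, v
9. ~(q -> ~s), v
10. q, v
11. s, v
Accessibility: uRu, uRv, vRv
Complete open branch: countermodel on an S4-frame, so not valid in S4, nor in K, T (the same frame is also a K-frame and a T-frame).
S5-tableau for the negation ~(<>[]~(p | (q -> ~s)) -> ~(p | (q -> ~s))):
1. ~(<>[]~(p | (q -> ~s)) -> ~(p | (q -> ~s))), u
2. <>[]~(p | (q -> ~s)), u
3. p | (q -> ~s), u
4. q -> ~s, u
5. ~s, u
6. []~(p | (q -> ~s)), v
7. ~(p | (q -> ~s)), u
8. ~p, u
9. ~(q -> ~s), u
10. q, u
11. s, u
Accessibility: uRu, uRv, vRu, vRv
Branch closes: s and ~s both at u.
Every branch closes (one shown): valid in S5.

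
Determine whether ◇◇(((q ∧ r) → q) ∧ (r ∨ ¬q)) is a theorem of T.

Tableau for the negation ¬◇◇(((q ∧ r) → q) ∧ (r ∨ ¬q)):
1. ¬◇◇(((q ∧ r) → q) ∧ (r ∨ ¬q)), u
2. ¬◇(((q ∧ r) → q) ∧ (r ∨ ¬q)), u
3. ¬(((q ∧ r) → q) ∧ (r ∨ ¬q)), u
4. ¬(r ∨ ¬q), u
5. ¬r, u
6. q, u
Accessibility: uRu
The negation has an open branch (countermodel exists).

No, not valid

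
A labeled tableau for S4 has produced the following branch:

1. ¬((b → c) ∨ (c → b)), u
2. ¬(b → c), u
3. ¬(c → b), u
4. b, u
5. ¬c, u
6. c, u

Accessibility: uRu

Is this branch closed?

Both c and ¬c appear at u.

Yes, closed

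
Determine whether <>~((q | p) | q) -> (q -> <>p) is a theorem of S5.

Tableau for the negation ~(<>~((q | p) | q) -> (q -> <>p)):
1. ~(<>~((q | p) | q) -> (q -> <>p)), u
2. <>~((q | p) | q), u
3. ~(q -> <>p), u
4. q, u
5. ~<>p, u
6. ~p, u
7. ~((q | p) | q), v
8. ~(q | p), v
9. ~q, v
10. ~p, v
Accessibility: uRu, uRv, vRu, vRv
The negation has an open branch (countermodel exists).

Not valid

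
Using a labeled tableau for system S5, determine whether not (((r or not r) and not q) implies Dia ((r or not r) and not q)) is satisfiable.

Unsatisfiable (every branch closes)

1. not (((r or not r) and not q) implies Dia ((r or not r) and not q)), 0
2. (r or not r) and not q, 0   [neg-implies-rule on 1]
3. not Dia ((r or not r) and not q), 0   [neg-implies-rule on 1]
4. r or not r, 0   [and-rule on 2]
5. not q, 0   [and-rule on 2]
6. not ((r or not r) and not q), 0   [neg-Dia-rule on 3 via 0R0]
7. not r, 0   [or-rule on 4 (branches; this branch)]
8. not (r or not r), 0   [neg-and-rule on 6 (branches; this branch)]
9. r, 0   [neg-or-rule on 8]
Accessibility: 0R0
Branch closes: r and not r both at 0.
(One branch shown.) All branches close.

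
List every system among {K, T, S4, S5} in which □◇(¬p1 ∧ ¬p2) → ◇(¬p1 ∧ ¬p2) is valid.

K-tableau for the negation ¬(□◇(¬p1 ∧ ¬p2) → ◇(¬p1 ∧ ¬p2)):
1. ¬(□◇(¬p1 ∧ ¬p2) → ◇(¬p1 ∧ ¬p2)), 0
2. □◇(¬p1 ∧ ¬p2), 0
3. ¬◇(¬p1 ∧ ¬p2), 0
Complete open branch: countermodel on a K-frame, so not valid in K.
T-tableau for the negation ¬(□◇(¬p1 ∧ ¬p2) → ◇(¬p1 ∧ ¬p2)):
1. ¬(□◇(¬p1 ∧ ¬p2) → ◇(¬p1 ∧ ¬p2)), 0
2. □◇(¬p1 ∧ ¬p2), 0
3. ¬◇(¬p1 ∧ ¬p2), 0
4. ◇(¬p1 ∧ ¬p2), 0
5. ¬(¬p1 ∧ ¬p2), 0
6. p2, 0
7. ¬p1 ∧ ¬p2, 1
8. ¬p1, 1
9. ¬p2, 1
10. ◇(¬p1 ∧ ¬p2), 1
11. ¬(¬p1 ∧ ¬p2), 1
12. p2, 1
Accessibility: 0R0, 0R1, 1R1
Branch closes: p2 and ¬p2 both at 1.
Every branch closes (one shown): valid in T, hence also in S4, S5 (every theorem of T is a theorem of S4 and S5).

T, S4, S5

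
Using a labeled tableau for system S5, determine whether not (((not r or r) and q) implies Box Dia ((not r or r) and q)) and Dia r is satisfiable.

1. not (((not r or r) and q) implies Box Dia ((not r or r) and q)) and Dia r, w0
2. not (((not r or r) and q) implies Box Dia ((not r or r) and q)), w0   [and-rule on 1]
3. Dia r, w0   [and-rule on 1]
4. (not r or r) and q, w0   [neg-implies-rule on 2]
5. not Box Dia ((not r or r) and q), w0   [neg-implies-rule on 2]
6. not r or r, w0   [and-rule on 4]
7. q, w0   [and-rule on 4]
8. r, w0   [or-rule on 6 (branches; this branch)]
9. r, w1   [Dia-rule on 3: fresh world w1, w0Rw1]
10. not Dia ((not r or r) and q), w2   [neg-Box-rule on 5: fresh world w2, w0Rw2]
11. not ((not r or r) and q), w0   [neg-Dia-rule on 10 via w2Rw0]
12. not ((not r or r) and q), w1   [neg-Dia-rule on 10 via w2Rw1]
13. not ((not r or r) and q), w2   [neg-Dia-rule on 10 via w2Rw2]
14. not (not r or r), w0   [neg-and-rule on 11 (branches; this branch)]
15. not r, w0   [neg-or-rule on 14]
Accessibility: w0Rw0, w0Rw1, w0Rw2, w1Rw0, w1Rw1, w1Rw2, w2Rw0, w2Rw1, w2Rw2
Branch closes: r and not r both at w0.
(One branch shown.) All branches close.

Unsatisfiable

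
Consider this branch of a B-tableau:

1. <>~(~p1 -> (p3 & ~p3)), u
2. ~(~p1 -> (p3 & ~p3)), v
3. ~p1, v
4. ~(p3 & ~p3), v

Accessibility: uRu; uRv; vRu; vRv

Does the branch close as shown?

There is no literal clash: for every atom and world, at most one sign appears.

Open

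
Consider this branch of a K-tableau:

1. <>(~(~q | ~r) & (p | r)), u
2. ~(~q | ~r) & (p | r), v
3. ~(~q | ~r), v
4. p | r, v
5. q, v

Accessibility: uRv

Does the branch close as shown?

There is no literal clash: for every atom and world, at most one sign appears.

Not closed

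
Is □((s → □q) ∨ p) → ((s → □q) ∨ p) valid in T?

Yes, valid

Tableau for the negation ¬(□((s → □q) ∨ p) → ((s → □q) ∨ p)):
1. ¬(□((s → □q) ∨ p) → ((s → □q) ∨ p)), w0
2. □((s → □q) ∨ p), w0
3. ¬((s → □q) ∨ p), w0
4. ¬(s → □q), w0
5. ¬p, w0
6. s, w0
7. ¬□q, w0
8. (s → □q) ∨ p, w0
9. s → □q, w0
10. □q, w0
11. q, w0
12. ¬q, w1
13. (s → □q) ∨ p, w1
14. q, w1
Accessibility: w0Rw0, w0Rw1, w1Rw1
Branch closes: q and ¬q both at w1.
Every branch of the negation's tableau closes; the branch above is one of them.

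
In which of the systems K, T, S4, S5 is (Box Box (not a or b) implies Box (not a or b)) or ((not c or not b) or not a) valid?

K-tableau for the negation not ((Box Box (not a or b) implies Box (not a or b)) or ((not c or not b) or not a)):
1. not ((Box Box (not a or b) implies Box (not a or b)) or ((not c or not b) or not a)), u
2. not (Box Box (not a or b) implies Box (not a or b)), u
3. not ((not c or not b) or not a), u
4. Box Box (not a or b), u
5. not Box (not a or b), u
6. not (not c or not b), u
7. a, u
8. c, u
9. b, u
10. not (not a or b), v
11. a, v
12. not b, v
13. Box (not a or b), v
Accessibility: uRv
Complete open branch: countermodel on a K-frame, so not valid in K.
T-tableau for the negation not ((Box Box (not a or b) implies Box (not a or b)) or ((not c or not b) or not a)):
1. not ((Box Box (not a or b) implies Box (not a or b)) or ((not c or not b) or not a)), u
2. not (Box Box (not a or b) implies Box (not a or b)), u
3. not ((not c or not b) or not a), u
4. Box Box (not a or b), u
5. not Box (not a or b), u
6. not (not c or not b), u
7. a, u
8. c, u
9. b, u
10. Box (not a or b), u
11. not a or b, u
12. not (not a or b), v
13. a, v
14. not b, v
15. Box (not a or b), v
16. not a or b, v
17. b, v
Accessibility: uRu, uRv, vRv
Branch closes: b and not b both at v.
Every branch closes (one shown): valid in T, hence also in S4, S5 (every theorem of T is a theorem of S4 and S5).

T, S4, S5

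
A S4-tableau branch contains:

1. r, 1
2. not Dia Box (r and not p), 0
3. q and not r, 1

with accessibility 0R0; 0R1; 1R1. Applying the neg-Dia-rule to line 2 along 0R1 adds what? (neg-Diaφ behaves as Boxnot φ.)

neg-Diaφ behaves as Boxnot φ: propagate the negated body to each accessible world.

not Box (r and not p), 1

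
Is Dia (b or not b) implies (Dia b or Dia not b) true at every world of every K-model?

Valid in K

Tableau for the negation not (Dia (b or not b) implies (Dia b or Dia not b)):
1. not (Dia (b or not b) implies (Dia b or Dia not b)), w0
2. Dia (b or not b), w0
3. not (Dia b or Dia not b), w0
4. not Dia b, w0
5. not Dia not b, w0
6. b or not b, w1
7. not b, w1
8. b, w1
Accessibility: w0Rw1
Branch closes: b and not b both at w1.
Every branch of the negation's tableau closes; the branch above is one of them.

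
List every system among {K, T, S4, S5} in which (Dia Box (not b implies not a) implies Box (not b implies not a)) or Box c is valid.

S5

S4-tableau for the negation not ((Dia Box (not b implies not a) implies Box (not b implies not a)) or Box c):
1. not ((Dia Box (not b implies not a) implies Box (not b implies not a)) or Box c), 0
2. not (Dia Box (not b implies not a) implies Box (not b implies not a)), 0
3. not Box c, 0
4. Dia Box (not b implies not a), 0
5. not Box (not b implies not a), 0
6. not c, 1
7. Box (not b implies not a), 2
8. not b implies not a, 2
9. not a, 2
10. not (not b implies not a), 3
11. not b, 3
12. a, 3
Accessibility: 0R0, 0R1, 0R2, 0R3, 1R1, 2R2, 3R3
Complete open branch: countermodel on an S4-frame, so not valid in S4, nor in K, T (the same frame is also a K-frame and a T-frame).
S5-tableau for the negation not ((Dia Box (not b implies not a) implies Box (not b implies not a)) or Box c):
1. not ((Dia Box (not b implies not a) implies Box (not b implies not a)) or Box c), 0
2. not (Dia Box (not b implies not a) implies Box (not b implies not a)), 0
3. not Box c, 0
4. Dia Box (not b implies not a), 0
5. not Box (not b implies not a), 0
6. not c, 1
7. Box (not b implies not a), 2
8. not b implies not a, 0
9. not b implies not a, 1
10. not b implies not a, 2
11. not a, 0
12. not a, 1
13. not a, 2
14. not (not b implies not a), 3
15. not b, 3
16. a, 3
17. not b implies not a, 3
18. not a, 3
Accessibility: 0R0, 0R1, 0R2, 0R3, 1R0, 1R1, 1R2, 1R3, 2R0, 2R1, 2R2, 2R3, 3R0, 3R1, 3R2, 3R3
Branch closes: a and not a both at 3.
Every branch closes (one shown): valid in S5.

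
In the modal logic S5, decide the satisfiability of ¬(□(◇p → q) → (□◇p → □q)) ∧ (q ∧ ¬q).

Unsatisfiable

1. ¬(□(◇p → q) → (□◇p → □q)) ∧ (q ∧ ¬q), 0
2. ¬(□(◇p → q) → (□◇p → □q)), 0   [∧-rule on 1]
3. q ∧ ¬q, 0   [∧-rule on 1]
4. □(◇p → q), 0   [¬→-rule on 2]
5. ¬(□◇p → □q), 0   [¬→-rule on 2]
6. q, 0   [∧-rule on 3]
7. ¬q, 0   [∧-rule on 3]
Accessibility: 0R0
Branch closes: q and ¬q both at 0.
All branches of the tableau close; one closing branch shown above.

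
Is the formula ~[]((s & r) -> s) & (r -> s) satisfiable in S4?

No, unsatisfiable

1. ~[]((s & r) -> s) & (r -> s), 0
2. ~[]((s & r) -> s), 0
3. r -> s, 0
4. s, 0
5. ~((s & r) -> s), 1
6. s & r, 1
7. ~s, 1
8. s, 1
9. r, 1
Accessibility: 0R0, 0R1, 1R1
Branch closes: s and ~s both at 1.
Every branch closes; the branch above is one of them.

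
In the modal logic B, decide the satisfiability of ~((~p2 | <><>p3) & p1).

1. ~((~p2 | <><>p3) & p1), w0
2. ~p1, w0   [~&-rule on 1 (branches; this branch)]
Accessibility: w0Rw0

Satisfiable (open branch found)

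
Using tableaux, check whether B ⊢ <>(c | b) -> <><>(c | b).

Valid in B

Tableau for the negation ~(<>(c | b) -> <><>(c | b)):
1. ~(<>(c | b) -> <><>(c | b)), 0
2. <>(c | b), 0
3. ~<><>(c | b), 0
4. ~<>(c | b), 0
5. ~(c | b), 0
6. ~c, 0
7. ~b, 0
8. c | b, 1
9. ~<>(c | b), 1
10. ~(c | b), 1
11. ~c, 1
12. ~b, 1
13. b, 1
Accessibility: 0R0, 0R1, 1R0, 1R1
Branch closes: b and ~b both at 1.
All branches of the negation close; one closing branch shown above.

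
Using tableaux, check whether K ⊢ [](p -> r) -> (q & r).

Invalid (countermodel exists)

Tableau for the negation ~([](p -> r) -> (q & r)):
1. ~([](p -> r) -> (q & r)), 0
2. [](p -> r), 0
3. ~(q & r), 0
4. ~r, 0
The negation has an open branch (countermodel exists).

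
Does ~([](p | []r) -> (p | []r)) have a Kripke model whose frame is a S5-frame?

1. ~([](p | []r) -> (p | []r)), 0
2. [](p | []r), 0   [~->-rule on 1]
3. ~(p | []r), 0   [~->-rule on 1]
4. ~p, 0   [~|-rule on 3]
5. ~[]r, 0   [~|-rule on 3]
6. p | []r, 0   [[]-rule on 2 via 0R0]
7. []r, 0   [|-rule on 6 (branches; this branch)]
8. r, 0   [[]-rule on 7 via 0R0]
9. ~r, 1   [~[]-rule on 5: fresh world 1, 0R1]
10. p | []r, 1   [[]-rule on 2 via 0R1]
11. r, 1   [[]-rule on 7 via 0R1]
Accessibility: 0R0, 0R1, 1R0, 1R1
Branch closes: r and ~r both at 1.
Every branch closes; the branch above is one of them.

No, unsatisfiable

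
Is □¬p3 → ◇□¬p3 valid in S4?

Tableau for the negation ¬(□¬p3 → ◇□¬p3):
1. ¬(□¬p3 → ◇□¬p3), w0
2. □¬p3, w0
3. ¬◇□¬p3, w0
4. ¬p3, w0
5. ¬□¬p3, w0
6. p3, w1
7. ¬p3, w1
Accessibility: w0Rw0, w0Rw1, w1Rw1
Branch closes: p3 and ¬p3 both at w1.
All branches of the negation close; one closing branch shown above.

Valid in S4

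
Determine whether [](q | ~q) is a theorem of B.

Valid in B

Tableau for the negation ~[](q | ~q):
1. ~[](q | ~q), w0
2. ~(q | ~q), w1
3. ~q, w1
4. q, w1
Accessibility: w0Rw0, w0Rw1, w1Rw0, w1Rw1
Branch closes: q and ~q both at w1.
Every branch of the negation's tableau closes; the branch above is one of them.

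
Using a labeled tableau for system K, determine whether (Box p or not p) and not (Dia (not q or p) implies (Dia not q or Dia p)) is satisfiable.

Unsatisfiable

1. (Box p or not p) and not (Dia (not q or p) implies (Dia not q or Dia p)), w0
2. Box p or not p, w0
3. not (Dia (not q or p) implies (Dia not q or Dia p)), w0
4. Dia (not q or p), w0
5. not (Dia not q or Dia p), w0
6. not Dia not q, w0
7. not Dia p, w0
8. not p, w0
9. not q or p, w1
10. q, w1
11. not p, w1
12. p, w1
Accessibility: w0Rw1
Branch closes: p and not p both at w1.
All branches of the tableau close; one closing branch shown above.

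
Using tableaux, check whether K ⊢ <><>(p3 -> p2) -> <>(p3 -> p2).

Invalid (countermodel exists)

Tableau for the negation ~(<><>(p3 -> p2) -> <>(p3 -> p2)):
1. ~(<><>(p3 -> p2) -> <>(p3 -> p2)), w0
2. <><>(p3 -> p2), w0   [~->-rule on 1]
3. ~<>(p3 -> p2), w0   [~->-rule on 1]
4. <>(p3 -> p2), w1   [<>-rule on 2: fresh world w1, w0Rw1]
5. ~(p3 -> p2), w1   [~<>-rule on 3 via w0Rw1]
6. p3, w1   [~->-rule on 5]
7. ~p2, w1   [~->-rule on 5]
8. p3 -> p2, w2   [<>-rule on 4: fresh world w2, w1Rw2]
9. p2, w2   [->-rule on 8 (branches; this branch)]
Accessibility: w0Rw1, w1Rw2
The negation has an open branch (countermodel exists).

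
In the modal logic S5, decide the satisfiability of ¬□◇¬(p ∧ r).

1. ¬□◇¬(p ∧ r), u
2. ¬◇¬(p ∧ r), v   [¬□-rule on 1: fresh world v, uRv]
3. p ∧ r, u   [¬◇-rule on 2 via vRu]
4. p, u   [∧-rule on 3]
5. r, u   [∧-rule on 3]
6. p ∧ r, v   [¬◇-rule on 2 via vRv]
7. p, v   [∧-rule on 6]
8. r, v   [∧-rule on 6]
Accessibility: uRu, uRv, vRu, vRv

Satisfiable (open branch found)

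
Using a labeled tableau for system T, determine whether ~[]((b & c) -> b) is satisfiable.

1. ~[]((b & c) -> b), w0
2. ~((b & c) -> b), w1
3. b & c, w1
4. ~b, w1
5. b, w1
6. c, w1
Accessibility: w0Rw0, w0Rw1, w1Rw1
Branch closes: b and ~b both at w1.
(One branch shown.) All branches close.

Unsatisfiable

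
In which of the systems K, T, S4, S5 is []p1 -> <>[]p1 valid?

T, S4, S5

K-tableau for the negation ~([]p1 -> <>[]p1):
1. ~([]p1 -> <>[]p1), u
2. []p1, u   [~->-rule on 1]
3. ~<>[]p1, u   [~->-rule on 1]
Complete open branch: countermodel on a K-frame, so not valid in K.
T-tableau for the negation ~([]p1 -> <>[]p1):
1. ~([]p1 -> <>[]p1), u
2. []p1, u   [~->-rule on 1]
3. ~<>[]p1, u   [~->-rule on 1]
4. p1, u   [[]-rule on 2 via uRu]
5. ~[]p1, u   [~<>-rule on 3 via uRu]
6. ~p1, v   [~[]-rule on 5: fresh world v, uRv]
7. p1, v   [[]-rule on 2 via uRv]
Accessibility: uRu, uRv, vRv
Branch closes: p1 and ~p1 both at v.
Every branch closes (one shown): valid in T, hence also in S4, S5 (every theorem of T is a theorem of S4 and S5).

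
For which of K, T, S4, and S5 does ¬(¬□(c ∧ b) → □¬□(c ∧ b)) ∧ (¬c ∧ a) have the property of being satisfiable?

K, T, S4

S5-tableau for the formula:
1. ¬(¬□(c ∧ b) → □¬□(c ∧ b)) ∧ (¬c ∧ a), w0
2. ¬(¬□(c ∧ b) → □¬□(c ∧ b)), w0   [∧-rule on 1]
3. ¬c ∧ a, w0   [∧-rule on 1]
4. ¬□(c ∧ b), w0   [¬→-rule on 2]
5. ¬□¬□(c ∧ b), w0   [¬→-rule on 2]
6. ¬c, w0   [∧-rule on 3]
7. a, w0   [∧-rule on 3]
8. ¬(c ∧ b), w1   [¬□-rule on 4: fresh world w1, w0Rw1]
9. ¬b, w1   [¬∧-rule on 8 (branches; this branch)]
10. □(c ∧ b), w2   [¬□-rule on 5: fresh world w2, w0Rw2]
11. c ∧ b, w0   [□-rule on 10 via w2Rw0]
12. c, w0   [∧-rule on 11]
13. b, w0   [∧-rule on 11]
Accessibility: w0Rw0, w0Rw1, w0Rw2, w1Rw0, w1Rw1, w1Rw2, w2Rw0, w2Rw1, w2Rw2
Branch closes: c and ¬c both at w0.
Every branch closes (one shown): unsatisfiable in S5.
S4-tableau for the formula:
1. ¬(¬□(c ∧ b) → □¬□(c ∧ b)) ∧ (¬c ∧ a), w0
2. ¬(¬□(c ∧ b) → □¬□(c ∧ b)), w0   [∧-rule on 1]
3. ¬c ∧ a, w0   [∧-rule on 1]
4. ¬□(c ∧ b), w0   [¬→-rule on 2]
5. ¬□¬□(c ∧ b), w0   [¬→-rule on 2]
6. ¬c, w0   [∧-rule on 3]
7. a, w0   [∧-rule on 3]
8. ¬(c ∧ b), w1   [¬□-rule on 4: fresh world w1, w0Rw1]
9. ¬b, w1   [¬∧-rule on 8 (branches; this branch)]
10. □(c ∧ b), w2   [¬□-rule on 5: fresh world w2, w0Rw2]
11. c ∧ b, w2   [□-rule on 10 via w2Rw2]
12. c, w2   [∧-rule on 11]
13. b, w2   [∧-rule on 11]
Accessibility: w0Rw0, w0Rw1, w0Rw2, w1Rw1, w2Rw2
Complete open branch: satisfiable in S4, hence also in K, T (this S4-model is also a K-model and a T-model).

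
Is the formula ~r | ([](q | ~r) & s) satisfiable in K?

1. ~r | ([](q | ~r) & s), w0
2. [](q | ~r) & s, w0
3. [](q | ~r), w0
4. s, w0

Yes, satisfiable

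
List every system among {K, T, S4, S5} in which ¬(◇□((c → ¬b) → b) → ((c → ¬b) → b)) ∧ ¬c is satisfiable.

K, T, S4

S5-tableau for the formula:
1. ¬(◇□((c → ¬b) → b) → ((c → ¬b) → b)) ∧ ¬c, w0
2. ¬(◇□((c → ¬b) → b) → ((c → ¬b) → b)), w0   [∧-rule on 1]
3. ¬c, w0   [∧-rule on 1]
4. ◇□((c → ¬b) → b), w0   [¬→-rule on 2]
5. ¬((c → ¬b) → b), w0   [¬→-rule on 2]
6. c → ¬b, w0   [¬→-rule on 5]
7. ¬b, w0   [¬→-rule on 5]
8. □((c → ¬b) → b), w1   [◇-rule on 4: fresh world w1, w0Rw1]
9. (c → ¬b) → b, w0   [□-rule on 8 via w1Rw0]
10. (c → ¬b) → b, w1   [□-rule on 8 via w1Rw1]
11. ¬(c → ¬b), w0   [→-rule on 9 (branches; this branch)]
12. c, w0   [¬→-rule on 11]
13. b, w0   [¬→-rule on 11]
Accessibility: w0Rw0, w0Rw1, w1Rw0, w1Rw1
Branch closes: c and ¬c both at w0.
Every branch closes (one shown): unsatisfiable in S5.
S4-tableau for the formula:
1. ¬(◇□((c → ¬b) → b) → ((c → ¬b) → b)) ∧ ¬c, w0
2. ¬(◇□((c → ¬b) → b) → ((c → ¬b) → b)), w0   [∧-rule on 1]
3. ¬c, w0   [∧-rule on 1]
4. ◇□((c → ¬b) → b), w0   [¬→-rule on 2]
5. ¬((c → ¬b) → b), w0   [¬→-rule on 2]
6. c → ¬b, w0   [¬→-rule on 5]
7. ¬b, w0   [¬→-rule on 5]
8. □((c → ¬b) → b), w1   [◇-rule on 4: fresh world w1, w0Rw1]
9. (c → ¬b) → b, w1   [□-rule on 8 via w1Rw1]
10. b, w1   [→-rule on 9 (branches; this branch)]
Accessibility: w0Rw0, w0Rw1, w1Rw1
Complete open branch: satisfiable in S4, hence also in K, T (this S4-model is also a K-model and a T-model).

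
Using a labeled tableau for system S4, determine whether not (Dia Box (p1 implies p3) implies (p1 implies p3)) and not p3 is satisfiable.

1. not (Dia Box (p1 implies p3) implies (p1 implies p3)) and not p3, 0
2. not (Dia Box (p1 implies p3) implies (p1 implies p3)), 0
3. not p3, 0
4. Dia Box (p1 implies p3), 0
5. not (p1 implies p3), 0
6. p1, 0
7. Box (p1 implies p3), 1
8. p1 implies p3, 1
9. p3, 1
Accessibility: 0R0, 0R1, 1R1

Satisfiable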